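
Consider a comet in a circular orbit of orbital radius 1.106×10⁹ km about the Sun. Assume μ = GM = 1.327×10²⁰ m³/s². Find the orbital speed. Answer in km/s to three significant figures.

v ≈ 11.0 km/s

r = 1.106×10⁹ km = 1.106×10¹² m.
For a circular orbit v = √(μ/r) = √(1.327×10²⁰ / 1.106×10¹²) = √(1.200×10⁸) = 10950 m/s.
That is 10.95 km/s.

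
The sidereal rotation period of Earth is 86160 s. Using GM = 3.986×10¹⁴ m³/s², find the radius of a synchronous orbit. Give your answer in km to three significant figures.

r_sync ≈ 42200 km

A synchronous orbit has period T, so by Kepler's third law a = (μT²/4π²)^(1/3).
μT²/4π² = 3.986×10¹⁴ × (8.616×10⁴)² / 39.48 = 7.495×10²² m³.
a = 4.216×10⁷ m = 42163 km.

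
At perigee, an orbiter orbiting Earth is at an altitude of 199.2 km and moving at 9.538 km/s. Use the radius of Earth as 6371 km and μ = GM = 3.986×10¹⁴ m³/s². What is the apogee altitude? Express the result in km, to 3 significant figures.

r_p = 6371 + 199.2 = 6570.2 km = 6.570×10⁶ m.
Specific energy ε = v²/2 − μ/r = -1.518×10⁷ J/kg, so a = −μ/(2ε) = 1.313×10⁷ m.
The apsides satisfy r_p + r_a = 2a, so the apogee radius is 2a − r_p = 1.969×10⁷ m = 19686 km.
Apogee altitude = 19686 − 6371 = 13315 km.

apogee altitude ≈ 13300 km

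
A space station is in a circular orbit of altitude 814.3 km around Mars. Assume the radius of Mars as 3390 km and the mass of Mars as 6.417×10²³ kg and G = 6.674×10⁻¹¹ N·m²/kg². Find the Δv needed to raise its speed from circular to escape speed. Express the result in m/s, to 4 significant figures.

μ = GM = 6.674×10⁻¹¹ × 6.417×10²³ = 4.283×10¹³ m³/s².
r = 3390 + 814.3 = 4204.3 km = 4.2043×10⁶ m.
Circular speed v_c = √(μ/r) = 3192 m/s.
Escape speed v_esc = √(2μ/r) = √2 × v_c = 4514 m/s.
Δv = v_esc − v_c = 1322 m/s.

Δv ≈ 1322 m/s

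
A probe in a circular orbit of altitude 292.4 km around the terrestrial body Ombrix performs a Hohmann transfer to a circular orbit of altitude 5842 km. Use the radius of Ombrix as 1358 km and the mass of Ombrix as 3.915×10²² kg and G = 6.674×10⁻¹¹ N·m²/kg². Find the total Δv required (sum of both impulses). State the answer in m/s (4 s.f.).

μ = GM = 6.674×10⁻¹¹ × 3.915×10²² = 2.613×10¹² m³/s².
r₁ = 1358 + 292.4 = 1650.4 km = 1.6504×10⁶ m.
r₂ = 1358 + 5842 = 7200.0 km = 7.2000×10⁶ m.
Transfer ellipse a_t = (r₁ + r₂)/2 = 4.425×10⁶ m.
At r₁: circular v_c1 = √(μ/r₁) = 1258 m/s; transfer-periapsis v_p = √[μ(2/r₁ − 1/a_t)] = 1605 m/s.
Δv₁ = v_p − v_c1 = 346.7 m/s.
At r₂: circular v_c2 = √(μ/r₂) = 602.4 m/s; transfer-apoapsis v_a = √[μ(2/r₂ − 1/a_t)] = 367.9 m/s.
Δv₂ = v_c2 − v_a = 234.5 m/s.
Total Δv = Δv₁ + Δv₂ = 581.2 m/s.

Δv_total ≈ 581.2 m/s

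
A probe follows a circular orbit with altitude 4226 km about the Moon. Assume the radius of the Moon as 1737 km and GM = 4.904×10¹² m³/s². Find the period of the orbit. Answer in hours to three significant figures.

r = 1737 + 4226 = 5963.0 km = 5.9630×10⁶ m.
Kepler's third law: T = 2π√(r³/μ) = 2π√((5.963×10⁶)³ / 4.904×10¹²).
r³/μ = 4.324×10⁷ s², so T = 2π × 6.575×10³ = 4.131×10⁴ s.
Converting: 4.131×10⁴ s ÷ 3600 = 11.48 hours.

T ≈ 11.5 hours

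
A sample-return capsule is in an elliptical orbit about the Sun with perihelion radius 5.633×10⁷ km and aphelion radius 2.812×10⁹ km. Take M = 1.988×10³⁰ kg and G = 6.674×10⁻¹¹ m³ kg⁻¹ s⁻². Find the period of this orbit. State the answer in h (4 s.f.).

T ≈ 260200 h

μ = GM = 6.674×10⁻¹¹ × 1.988×10³⁰ = 1.327×10²⁰ m³/s².
Semi-major axis a = (r_p + r_a)/2 = (5.6330×10⁷ + 2.8120×10⁹)/2 = 1.4342×10⁹ km = 1.434×10¹² m.
By Kepler's third law T = 2π√(a³/μ) = 2π × 1.491×10⁸ = 9.369×10⁸ s.
= 2.602×10⁵ h.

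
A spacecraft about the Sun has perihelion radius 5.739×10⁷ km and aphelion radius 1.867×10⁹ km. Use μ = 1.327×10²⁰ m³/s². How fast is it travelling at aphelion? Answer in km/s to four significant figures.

v ≈ 2.059 km/s

Semi-major axis a = (r_p + r_a)/2 = 9.6220×10⁸ km = 9.622×10¹¹ m.
Vis-viva: v² = μ(2/r − 1/a) = 1.327×10²⁰ × (1.071×10⁻¹² − 1.039×10⁻¹²) = 4.239×10⁶ m²/s².
v = 2059 m/s = 2.059 km/s.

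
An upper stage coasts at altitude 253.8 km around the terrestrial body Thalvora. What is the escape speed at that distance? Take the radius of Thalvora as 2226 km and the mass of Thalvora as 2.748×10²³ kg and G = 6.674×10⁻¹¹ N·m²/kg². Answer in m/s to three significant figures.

v_esc ≈ 3850 m/s

μ = GM = 6.674×10⁻¹¹ × 2.748×10²³ = 1.834×10¹³ m³/s².
r = 2226 + 253.8 = 2479.8 km = 2.4798×10⁶ m.
Escape speed v_esc = √(2μ/r) = √(2 × 1.834×10¹³ / 2.480×10⁶) = √(1.479×10⁷) = 3846 m/s.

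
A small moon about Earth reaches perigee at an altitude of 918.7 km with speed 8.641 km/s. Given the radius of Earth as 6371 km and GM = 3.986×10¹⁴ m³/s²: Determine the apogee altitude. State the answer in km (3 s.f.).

r_p = 6371 + 918.7 = 7289.7 km = 7.290×10⁶ m.
Specific energy ε = v²/2 − μ/r = -1.735×10⁷ J/kg, so a = −μ/(2ε) = 1.149×10⁷ m.
The apsides satisfy r_p + r_a = 2a, so the apogee radius is 2a − r_p = 1.569×10⁷ m = 15689 km.
Apogee altitude = 15689 − 6371 = 9318.1 km.

apogee altitude ≈ 9320 km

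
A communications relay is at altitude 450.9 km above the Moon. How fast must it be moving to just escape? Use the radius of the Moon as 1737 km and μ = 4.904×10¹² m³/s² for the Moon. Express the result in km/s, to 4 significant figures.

v_esc ≈ 2.117 km/s

r = 1737 + 450.9 = 2187.9 km = 2.1879×10⁶ m.
Escape speed v_esc = √(2μ/r) = √(2 × 4.904×10¹² / 2.188×10⁶) = √(4.483×10⁶) = 2117 m/s.
= 2.117 km/s.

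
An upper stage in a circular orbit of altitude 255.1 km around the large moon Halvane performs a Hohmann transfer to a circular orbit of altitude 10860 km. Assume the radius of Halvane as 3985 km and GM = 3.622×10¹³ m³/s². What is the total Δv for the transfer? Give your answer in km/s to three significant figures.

Δv_total ≈ 1.24 km/s

r₁ = 3985 + 255.1 = 4240.1 km = 4.2401×10⁶ m.
r₂ = 3985 + 10860 = 14845 km = 1.4845×10⁷ m.
Transfer ellipse a_t = (r₁ + r₂)/2 = 9.543×10⁶ m.
At r₁: circular v_c1 = √(μ/r₁) = 2923 m/s; transfer-periapsis v_p = √[μ(2/r₁ − 1/a_t)] = 3645 m/s.
Δv₁ = v_p − v_c1 = 722.7 m/s.
At r₂: circular v_c2 = √(μ/r₂) = 1562 m/s; transfer-apoapsis v_a = √[μ(2/r₂ − 1/a_t)] = 1041 m/s.
Δv₂ = v_c2 − v_a = 520.8 m/s.
Total Δv = Δv₁ + Δv₂ = 1243 m/s = 1.243 km/s.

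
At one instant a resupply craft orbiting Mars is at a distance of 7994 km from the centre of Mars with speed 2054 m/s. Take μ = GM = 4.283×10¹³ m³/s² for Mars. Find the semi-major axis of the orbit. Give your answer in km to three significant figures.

a ≈ 6590 km

r = 7.994×10⁶ m.
Vis-viva rearranged: 1/a = 2/r − v²/μ = 2.502×10⁻⁷ − 9.850×10⁻⁸ = 1.517×10⁻⁷ m⁻¹.
a = 6.593×10⁶ m = 6592.7 km.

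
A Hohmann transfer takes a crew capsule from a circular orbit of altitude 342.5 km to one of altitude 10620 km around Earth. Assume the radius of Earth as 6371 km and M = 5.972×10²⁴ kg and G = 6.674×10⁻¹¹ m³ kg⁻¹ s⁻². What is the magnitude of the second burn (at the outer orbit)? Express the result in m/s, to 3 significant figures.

μ = GM = 6.674×10⁻¹¹ × 5.972×10²⁴ = 3.986×10¹⁴ m³/s².
r₁ = 6371 + 342.5 = 6713.5 km = 6.7135×10⁶ m.
r₂ = 6371 + 10620 = 16991 km = 1.6991×10⁷ m.
Transfer ellipse a_t = (r₁ + r₂)/2 = 1.185×10⁷ m.
At r₁: circular v_c1 = √(μ/r₁) = 7705 m/s; transfer-perigee v_p = √[μ(2/r₁ − 1/a_t)] = 9225 m/s.
At r₂: circular v_c2 = √(μ/r₂) = 4843 m/s; transfer-apogee v_a = √[μ(2/r₂ − 1/a_t)] = 3645 m/s.
Δv₂ = v_c2 − v_a = 1198 m/s.

Δv ≈ 1200 m/s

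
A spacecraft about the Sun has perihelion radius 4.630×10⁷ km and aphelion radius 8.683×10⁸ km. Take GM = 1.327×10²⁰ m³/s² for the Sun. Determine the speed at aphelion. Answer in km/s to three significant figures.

Semi-major axis a = (r_p + r_a)/2 = 4.5730×10⁸ km = 4.573×10¹¹ m.
Vis-viva: v² = μ(2/r − 1/a) = 1.327×10²⁰ × (2.303×10⁻¹² − 2.187×10⁻¹²) = 1.547×10⁷ m²/s².
v = 3934 m/s = 3.934 km/s.

v ≈ 3.93 km/s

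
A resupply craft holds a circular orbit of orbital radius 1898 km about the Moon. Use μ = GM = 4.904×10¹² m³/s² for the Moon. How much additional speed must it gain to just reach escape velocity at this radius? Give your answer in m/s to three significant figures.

r = 1898 km = 1.898×10⁶ m.
Circular speed v_c = √(μ/r) = 1607 m/s.
Escape speed v_esc = √(2μ/r) = √2 × v_c = 2273 m/s.
Δv = v_esc − v_c = 665.8 m/s.

Δv ≈ 666 m/s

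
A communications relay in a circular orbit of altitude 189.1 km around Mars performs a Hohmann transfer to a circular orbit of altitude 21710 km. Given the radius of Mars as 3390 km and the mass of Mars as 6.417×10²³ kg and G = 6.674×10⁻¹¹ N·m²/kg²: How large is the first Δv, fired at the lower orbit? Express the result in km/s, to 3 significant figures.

Δv ≈ 1.12 km/s

μ = GM = 6.674×10⁻¹¹ × 6.417×10²³ = 4.283×10¹³ m³/s².
r₁ = 3390 + 189.1 = 3579.1 km = 3.5791×10⁶ m.
r₂ = 3390 + 21710 = 25100 km = 2.5100×10⁷ m.
Transfer ellipse a_t = (r₁ + r₂)/2 = 1.434×10⁷ m.
At r₁: circular v_c1 = √(μ/r₁) = 3459 m/s; transfer-periapsis v_p = √[μ(2/r₁ − 1/a_t)] = 4577 m/s.
Δv₁ = v_p − v_c1 = 1117 m/s.
= 1.117 km/s.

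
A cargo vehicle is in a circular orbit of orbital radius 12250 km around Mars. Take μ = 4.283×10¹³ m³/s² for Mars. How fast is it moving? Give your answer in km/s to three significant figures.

r = 12250 km = 1.225×10⁷ m.
For a circular orbit v = √(μ/r) = √(4.283×10¹³ / 1.225×10⁷) = √(3.496×10⁶) = 1870 m/s.
That is 1.870 km/s.

v ≈ 1.87 km/s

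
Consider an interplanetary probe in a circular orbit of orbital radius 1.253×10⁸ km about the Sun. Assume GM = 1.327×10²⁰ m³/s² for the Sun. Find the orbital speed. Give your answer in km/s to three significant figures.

r = 1.253×10⁸ km = 1.253×10¹¹ m.
For a circular orbit v = √(μ/r) = √(1.327×10²⁰ / 1.253×10¹¹) = √(1.059×10⁹) = 32540 m/s.
That is 32.54 km/s.

v ≈ 32.5 km/s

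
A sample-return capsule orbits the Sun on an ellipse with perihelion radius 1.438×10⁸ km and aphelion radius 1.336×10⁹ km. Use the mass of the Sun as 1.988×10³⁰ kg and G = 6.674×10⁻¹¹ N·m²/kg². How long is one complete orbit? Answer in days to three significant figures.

μ = GM = 6.674×10⁻¹¹ × 1.988×10³⁰ = 1.327×10²⁰ m³/s².
Semi-major axis a = (r_p + r_a)/2 = (1.4380×10⁸ + 1.3360×10⁹)/2 = 7.3990×10⁸ km = 7.399×10¹¹ m.
By Kepler's third law T = 2π√(a³/μ) = 2π × 5.525×10⁷ = 3.472×10⁸ s.
= 4018 days.

T ≈ 4020 days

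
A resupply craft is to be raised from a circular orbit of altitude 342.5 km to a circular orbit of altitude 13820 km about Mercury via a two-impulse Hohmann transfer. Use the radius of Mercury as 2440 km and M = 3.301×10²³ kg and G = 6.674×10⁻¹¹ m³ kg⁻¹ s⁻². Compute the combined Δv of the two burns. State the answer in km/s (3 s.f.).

Δv_total ≈ 1.40 km/s

μ = GM = 6.674×10⁻¹¹ × 3.301×10²³ = 2.203×10¹³ m³/s².
r₁ = 2440 + 342.5 = 2782.5 km = 2.7825×10⁶ m.
r₂ = 2440 + 13820 = 16260 km = 1.6260×10⁷ m.
Transfer ellipse a_t = (r₁ + r₂)/2 = 9.521×10⁶ m.
At r₁: circular v_c1 = √(μ/r₁) = 2814 m/s; transfer-periherm v_p = √[μ(2/r₁ − 1/a_t)] = 3677 m/s.
Δv₁ = v_p − v_c1 = 863.3 m/s.
At r₂: circular v_c2 = √(μ/r₂) = 1164 m/s; transfer-apoherm v_a = √[μ(2/r₂ − 1/a_t)] = 629.3 m/s.
Δv₂ = v_c2 − v_a = 534.8 m/s.
Total Δv = Δv₁ + Δv₂ = 1398 m/s = 1.398 km/s.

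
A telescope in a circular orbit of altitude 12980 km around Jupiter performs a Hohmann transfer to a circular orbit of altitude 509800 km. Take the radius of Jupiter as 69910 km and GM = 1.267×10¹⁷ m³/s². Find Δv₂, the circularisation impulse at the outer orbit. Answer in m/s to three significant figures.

Δv ≈ 7390 m/s

r₁ = 69910 + 12980 = 82890 km = 8.2890×10⁷ m.
r₂ = 69910 + 509800 = 579710 km = 5.7971×10⁸ m.
Transfer ellipse a_t = (r₁ + r₂)/2 = 3.313×10⁸ m.
At r₁: circular v_c1 = √(μ/r₁) = 39100 m/s; transfer-perijove v_p = √[μ(2/r₁ − 1/a_t)] = 51720 m/s.
At r₂: circular v_c2 = √(μ/r₂) = 14780 m/s; transfer-apojove v_a = √[μ(2/r₂ − 1/a_t)] = 7395 m/s.
Δv₂ = v_c2 − v_a = 7389 m/s.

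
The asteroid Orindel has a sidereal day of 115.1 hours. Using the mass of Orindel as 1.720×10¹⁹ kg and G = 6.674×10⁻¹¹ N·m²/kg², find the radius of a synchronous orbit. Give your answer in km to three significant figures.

μ = GM = 6.674×10⁻¹¹ × 1.720×10¹⁹ = 1.148×10⁹ m³/s².
T = 115.1 hours = 4.144×10⁵ s.
A synchronous orbit has period T, so by Kepler's third law a = (μT²/4π²)^(1/3).
μT²/4π² = 1.148×10⁹ × (4.144×10⁵)² / 39.48 = 4.992×10¹⁸ m³.
a = 1.709×10⁶ m = 1709.1 km.

r_sync ≈ 1710 km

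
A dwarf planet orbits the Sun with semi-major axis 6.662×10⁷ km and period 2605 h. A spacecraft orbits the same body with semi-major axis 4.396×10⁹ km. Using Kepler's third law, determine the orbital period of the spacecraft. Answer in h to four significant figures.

T₂ ≈ 1.396×10⁶ h

Kepler's third law: T² ∝ a³, so T₂ = T₁ (a₂/a₁)^(3/2).
a₂/a₁ = 65.99, (a₂/a₁)^(3/2) = 536.0.
T₂ = 2605 × 536.0 = 1.396×10⁶ h.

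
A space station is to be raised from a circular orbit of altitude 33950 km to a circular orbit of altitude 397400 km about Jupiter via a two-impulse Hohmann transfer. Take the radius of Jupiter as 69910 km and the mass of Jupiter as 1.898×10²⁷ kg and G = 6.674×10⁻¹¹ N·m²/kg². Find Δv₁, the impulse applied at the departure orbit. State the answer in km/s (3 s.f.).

μ = GM = 6.674×10⁻¹¹ × 1.898×10²⁷ = 1.267×10¹⁷ m³/s².
r₁ = 69910 + 33950 = 103860 km = 1.0386×10⁸ m.
r₂ = 69910 + 397400 = 467310 km = 4.6731×10⁸ m.
Transfer ellipse a_t = (r₁ + r₂)/2 = 2.856×10⁸ m.
At r₁: circular v_c1 = √(μ/r₁) = 34920 m/s; transfer-perijove v_p = √[μ(2/r₁ − 1/a_t)] = 44670 m/s.
Δv₁ = v_p − v_c1 = 9750 m/s.
= 9.750 km/s.

Δv ≈ 9.75 km/s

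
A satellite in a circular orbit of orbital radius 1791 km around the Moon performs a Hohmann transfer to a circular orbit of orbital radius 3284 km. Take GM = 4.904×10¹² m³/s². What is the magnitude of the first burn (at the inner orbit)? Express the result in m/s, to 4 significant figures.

Δv ≈ 227.7 m/s

r₁ = 1791 km = 1.791×10⁶ m.
r₂ = 3284 km = 3.284×10⁶ m.
Transfer ellipse a_t = (r₁ + r₂)/2 = 2.538×10⁶ m.
At r₁: circular v_c1 = √(μ/r₁) = 1655 m/s; transfer-perilune v_p = √[μ(2/r₁ − 1/a_t)] = 1882 m/s.
Δv₁ = v_p − v_c1 = 227.7 m/s.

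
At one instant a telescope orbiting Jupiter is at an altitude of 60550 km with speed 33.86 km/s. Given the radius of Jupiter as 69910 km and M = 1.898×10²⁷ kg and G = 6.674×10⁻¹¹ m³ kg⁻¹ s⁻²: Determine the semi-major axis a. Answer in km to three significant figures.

a ≈ 1.59×10⁵ km

μ = GM = 6.674×10⁻¹¹ × 1.898×10²⁷ = 1.267×10¹⁷ m³/s².
r = 69910 + 60550 = 1.3046×10⁵ km = 1.305×10⁸ m.
Specific orbital energy ε = v²/2 − μ/r = (33860)²/2 − 1.267×10¹⁷/1.305×10⁸ = -3.977×10⁸ J/kg.
Since ε = −μ/(2a), a = −μ/(2ε) = 1.592×10⁸ m = 1.5925×10⁵ km.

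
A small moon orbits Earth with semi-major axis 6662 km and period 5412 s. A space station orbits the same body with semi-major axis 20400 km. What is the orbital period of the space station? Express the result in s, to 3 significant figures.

T₂ ≈ 29000 s

Kepler's third law: T² ∝ a³, so T₂ = T₁ (a₂/a₁)^(3/2).
a₂/a₁ = 3.062, (a₂/a₁)^(3/2) = 5.358.
T₂ = 5412 × 5.358 = 29000 s.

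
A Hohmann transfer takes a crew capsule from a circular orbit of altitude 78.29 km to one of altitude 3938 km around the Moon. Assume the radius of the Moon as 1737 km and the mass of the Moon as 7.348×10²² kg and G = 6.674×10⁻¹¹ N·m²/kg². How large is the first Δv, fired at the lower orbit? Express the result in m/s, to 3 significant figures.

Δv ≈ 380 m/s

μ = GM = 6.674×10⁻¹¹ × 7.348×10²² = 4.904×10¹² m³/s².
r₁ = 1737 + 78.29 = 1815.3 km = 1.8153×10⁶ m.
r₂ = 1737 + 3938 = 5675.0 km = 5.6750×10⁶ m.
Transfer ellipse a_t = (r₁ + r₂)/2 = 3.745×10⁶ m.
At r₁: circular v_c1 = √(μ/r₁) = 1644 m/s; transfer-perilune v_p = √[μ(2/r₁ − 1/a_t)] = 2023 m/s.
Δv₁ = v_p − v_c1 = 379.6 m/s.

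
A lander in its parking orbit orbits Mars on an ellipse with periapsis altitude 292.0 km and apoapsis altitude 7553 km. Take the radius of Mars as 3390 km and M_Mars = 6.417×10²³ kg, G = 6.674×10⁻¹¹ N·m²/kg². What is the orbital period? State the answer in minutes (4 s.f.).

μ = GM = 6.674×10⁻¹¹ × 6.417×10²³ = 4.283×10¹³ m³/s².
r_p = 3390 + 292.0 = 3682.0 km = 3.6820×10⁶ m.
r_a = 3390 + 7553 = 10943 km = 1.0943×10⁷ m.
Semi-major axis a = (r_p + r_a)/2 = (3682.0 + 10943)/2 = 7312.5 km = 7.312×10⁶ m.
By Kepler's third law T = 2π√(a³/μ) = 2π × 3.022×10³ = 1.899×10⁴ s.
= 316.4 minutes.

T ≈ 316.4 minutes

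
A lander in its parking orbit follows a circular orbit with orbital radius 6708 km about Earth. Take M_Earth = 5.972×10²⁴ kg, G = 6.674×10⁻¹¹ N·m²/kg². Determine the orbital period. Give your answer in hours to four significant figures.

μ = GM = 6.674×10⁻¹¹ × 5.972×10²⁴ = 3.986×10¹⁴ m³/s².
r = 6708 km = 6.708×10⁶ m.
Kepler's third law: T = 2π√(r³/μ) = 2π√((6.708×10⁶)³ / 3.986×10¹⁴).
r³/μ = 7.573×10⁵ s², so T = 2π × 8.702×10² = 5.468×10³ s.
Converting: 5.468×10³ s ÷ 3600 = 1.519 hours.

T ≈ 1.519 hours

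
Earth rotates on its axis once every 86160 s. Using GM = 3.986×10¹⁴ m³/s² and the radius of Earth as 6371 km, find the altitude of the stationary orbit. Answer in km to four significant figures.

A synchronous orbit has period T, so by Kepler's third law a = (μT²/4π²)^(1/3).
μT²/4π² = 3.986×10¹⁴ × (8.616×10⁴)² / 39.48 = 7.495×10²² m³.
a = 4.216×10⁷ m = 42163 km.
Altitude h = a − R = 42163 − 6371 = 35792 km.

h_sync ≈ 35790 km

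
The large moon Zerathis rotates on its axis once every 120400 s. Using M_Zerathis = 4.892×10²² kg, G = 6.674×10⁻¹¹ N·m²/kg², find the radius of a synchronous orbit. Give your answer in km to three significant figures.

μ = GM = 6.674×10⁻¹¹ × 4.892×10²² = 3.265×10¹² m³/s².
A synchronous orbit has period T, so by Kepler's third law a = (μT²/4π²)^(1/3).
μT²/4π² = 3.265×10¹² × (1.204×10⁵)² / 39.48 = 1.199×10²¹ m³.
a = 1.062×10⁷ m = 10623 km.

r_sync ≈ 10600 km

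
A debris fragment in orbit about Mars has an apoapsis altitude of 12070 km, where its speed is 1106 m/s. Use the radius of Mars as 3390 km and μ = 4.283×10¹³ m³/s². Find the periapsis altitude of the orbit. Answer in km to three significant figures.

r_a = 3390 + 12070 = 15460 km = 1.546×10⁷ m.
Specific energy ε = v²/2 − μ/r = -2.159×10⁶ J/kg, so a = −μ/(2ε) = 9.920×10⁶ m.
The apsides satisfy r_p + r_a = 2a, so the periapsis radius is 2a − r_a = 4.380×10⁶ m = 4380.1 km.
Periapsis altitude = 4380.1 − 3390 = 990.12 km.

periapsis altitude ≈ 990 km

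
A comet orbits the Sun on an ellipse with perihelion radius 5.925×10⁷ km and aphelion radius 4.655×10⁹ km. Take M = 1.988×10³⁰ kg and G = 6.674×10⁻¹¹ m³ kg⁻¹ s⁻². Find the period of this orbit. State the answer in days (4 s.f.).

μ = GM = 6.674×10⁻¹¹ × 1.988×10³⁰ = 1.327×10²⁰ m³/s².
Semi-major axis a = (r_p + r_a)/2 = (5.9250×10⁷ + 4.6550×10⁹)/2 = 2.3571×10⁹ km = 2.357×10¹² m.
By Kepler's third law T = 2π√(a³/μ) = 2π × 3.142×10⁸ = 1.974×10⁹ s.
= 22850 days.

T ≈ 22850 days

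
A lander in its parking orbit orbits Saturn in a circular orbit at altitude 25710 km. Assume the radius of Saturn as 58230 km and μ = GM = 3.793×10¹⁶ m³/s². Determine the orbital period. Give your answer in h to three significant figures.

r = 58230 + 25710 = 83940 km = 8.3940×10⁷ m.
Kepler's third law: T = 2π√(r³/μ) = 2π√((8.394×10⁷)³ / 3.793×10¹⁶).
r³/μ = 1.559×10⁷ s², so T = 2π × 3.949×10³ = 2.481×10⁴ s.
Converting: 2.481×10⁴ s ÷ 3600 = 6.892 h.

T ≈ 6.89 h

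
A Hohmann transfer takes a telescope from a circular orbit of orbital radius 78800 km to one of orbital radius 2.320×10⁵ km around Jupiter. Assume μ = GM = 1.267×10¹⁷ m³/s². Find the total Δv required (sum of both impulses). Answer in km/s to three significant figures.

Δv_total ≈ 15.6 km/s

r₁ = 78800 km = 7.880×10⁷ m.
r₂ = 2.320×10⁵ km = 2.320×10⁸ m.
Transfer ellipse a_t = (r₁ + r₂)/2 = 1.554×10⁸ m.
At r₁: circular v_c1 = √(μ/r₁) = 40100 m/s; transfer-perijove v_p = √[μ(2/r₁ − 1/a_t)] = 48990 m/s.
Δv₁ = v_p − v_c1 = 8896 m/s.
At r₂: circular v_c2 = √(μ/r₂) = 23370 m/s; transfer-apojove v_a = √[μ(2/r₂ − 1/a_t)] = 16640 m/s.
Δv₂ = v_c2 − v_a = 6728 m/s.
Total Δv = Δv₁ + Δv₂ = 15620 m/s = 15.62 km/s.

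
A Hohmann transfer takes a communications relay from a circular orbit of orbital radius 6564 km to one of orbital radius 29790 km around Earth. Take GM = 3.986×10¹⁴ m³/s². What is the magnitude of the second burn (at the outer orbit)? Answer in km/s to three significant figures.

Δv ≈ 1.46 km/s

r₁ = 6564 km = 6.564×10⁶ m.
r₂ = 29790 km = 2.979×10⁷ m.
Transfer ellipse a_t = (r₁ + r₂)/2 = 1.818×10⁷ m.
At r₁: circular v_c1 = √(μ/r₁) = 7793 m/s; transfer-perigee v_p = √[μ(2/r₁ − 1/a_t)] = 9976 m/s.
At r₂: circular v_c2 = √(μ/r₂) = 3658 m/s; transfer-apogee v_a = √[μ(2/r₂ − 1/a_t)] = 2198 m/s.
Δv₂ = v_c2 − v_a = 1460 m/s.
= 1.460 km/s.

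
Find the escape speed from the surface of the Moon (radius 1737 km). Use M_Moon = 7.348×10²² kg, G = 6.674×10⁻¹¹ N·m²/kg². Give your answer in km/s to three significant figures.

v_esc ≈ 2.38 km/s

μ = GM = 6.674×10⁻¹¹ × 7.348×10²² = 4.904×10¹² m³/s².
r = R = 1.737×10⁶ m.
Escape speed v_esc = √(2μ/r) = √(2 × 4.904×10¹² / 1.737×10⁶) = √(5.647×10⁶) = 2376 m/s.
= 2.376 km/s.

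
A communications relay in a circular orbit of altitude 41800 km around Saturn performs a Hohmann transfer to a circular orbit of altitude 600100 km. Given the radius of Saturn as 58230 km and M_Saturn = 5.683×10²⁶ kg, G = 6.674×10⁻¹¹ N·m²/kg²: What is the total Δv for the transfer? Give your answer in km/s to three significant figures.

Δv_total ≈ 9.88 km/s

μ = GM = 6.674×10⁻¹¹ × 5.683×10²⁶ = 3.793×10¹⁶ m³/s².
r₁ = 58230 + 41800 = 100030 km = 1.0003×10⁸ m.
r₂ = 58230 + 600100 = 658330 km = 6.5833×10⁸ m.
Transfer ellipse a_t = (r₁ + r₂)/2 = 3.792×10⁸ m.
At r₁: circular v_c1 = √(μ/r₁) = 19470 m/s; transfer-perikrone v_p = √[μ(2/r₁ − 1/a_t)] = 25660 m/s.
Δv₁ = v_p − v_c1 = 6185 m/s.
At r₂: circular v_c2 = √(μ/r₂) = 7590 m/s; transfer-apokrone v_a = √[μ(2/r₂ − 1/a_t)] = 3899 m/s.
Δv₂ = v_c2 − v_a = 3692 m/s.
Total Δv = Δv₁ + Δv₂ = 9877 m/s = 9.877 km/s.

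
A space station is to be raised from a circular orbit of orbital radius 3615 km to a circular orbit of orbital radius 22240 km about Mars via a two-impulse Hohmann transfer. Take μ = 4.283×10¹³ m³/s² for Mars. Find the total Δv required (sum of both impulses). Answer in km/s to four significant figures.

r₁ = 3615 km = 3.615×10⁶ m.
r₂ = 22240 km = 2.224×10⁷ m.
Transfer ellipse a_t = (r₁ + r₂)/2 = 1.293×10⁷ m.
At r₁: circular v_c1 = √(μ/r₁) = 3442 m/s; transfer-periapsis v_p = √[μ(2/r₁ − 1/a_t)] = 4515 m/s.
Δv₁ = v_p − v_c1 = 1073 m/s.
At r₂: circular v_c2 = √(μ/r₂) = 1388 m/s; transfer-apoapsis v_a = √[μ(2/r₂ − 1/a_t)] = 733.8 m/s.
Δv₂ = v_c2 − v_a = 653.9 m/s.
Total Δv = Δv₁ + Δv₂ = 1727 m/s = 1.727 km/s.

Δv_total ≈ 1.727 km/s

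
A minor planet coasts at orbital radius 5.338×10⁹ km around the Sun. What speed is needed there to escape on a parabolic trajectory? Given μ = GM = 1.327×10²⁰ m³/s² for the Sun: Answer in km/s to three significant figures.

v_esc ≈ 7.05 km/s

r = 5.338×10⁹ km = 5.338×10¹² m.
Escape speed v_esc = √(2μ/r) = √(2 × 1.327×10²⁰ / 5.338×10¹²) = √(4.972×10⁷) = 7051 m/s.
= 7.051 km/s.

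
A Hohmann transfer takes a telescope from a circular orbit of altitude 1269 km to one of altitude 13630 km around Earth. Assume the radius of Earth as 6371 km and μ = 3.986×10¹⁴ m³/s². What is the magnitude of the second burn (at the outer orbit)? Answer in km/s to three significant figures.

Δv ≈ 1.15 km/s

r₁ = 6371 + 1269 = 7640.0 km = 7.6400×10⁶ m.
r₂ = 6371 + 13630 = 20001 km = 2.0001×10⁷ m.
Transfer ellipse a_t = (r₁ + r₂)/2 = 1.382×10⁷ m.
At r₁: circular v_c1 = √(μ/r₁) = 7223 m/s; transfer-perigee v_p = √[μ(2/r₁ − 1/a_t)] = 8689 m/s.
At r₂: circular v_c2 = √(μ/r₂) = 4464 m/s; transfer-apogee v_a = √[μ(2/r₂ − 1/a_t)] = 3319 m/s.
Δv₂ = v_c2 − v_a = 1145 m/s.
= 1.145 km/s.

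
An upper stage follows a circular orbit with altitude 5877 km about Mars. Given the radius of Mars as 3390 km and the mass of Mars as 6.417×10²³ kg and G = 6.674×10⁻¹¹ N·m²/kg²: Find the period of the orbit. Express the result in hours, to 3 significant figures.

μ = GM = 6.674×10⁻¹¹ × 6.417×10²³ = 4.283×10¹³ m³/s².
r = 3390 + 5877 = 9267.0 km = 9.2670×10⁶ m.
Kepler's third law: T = 2π√(r³/μ) = 2π√((9.267×10⁶)³ / 4.283×10¹³).
r³/μ = 1.858×10⁷ s², so T = 2π × 4.311×10³ = 2.709×10⁴ s.
Converting: 2.709×10⁴ s ÷ 3600 = 7.524 hours.

T ≈ 7.52 hours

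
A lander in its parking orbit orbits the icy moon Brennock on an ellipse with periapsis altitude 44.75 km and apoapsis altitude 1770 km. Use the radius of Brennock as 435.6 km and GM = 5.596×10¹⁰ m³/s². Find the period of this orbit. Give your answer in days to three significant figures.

T ≈ 0.478 days

r_p = 435.6 + 44.75 = 480.35 km = 4.8035×10⁵ m.
r_a = 435.6 + 1770 = 2205.6 km = 2.2056×10⁶ m.
Semi-major axis a = (r_p + r_a)/2 = (480.35 + 2205.6)/2 = 1343.0 km = 1.343×10⁶ m.
By Kepler's third law T = 2π√(a³/μ) = 2π × 6.579×10³ = 4.134×10⁴ s.
= 0.4784 days.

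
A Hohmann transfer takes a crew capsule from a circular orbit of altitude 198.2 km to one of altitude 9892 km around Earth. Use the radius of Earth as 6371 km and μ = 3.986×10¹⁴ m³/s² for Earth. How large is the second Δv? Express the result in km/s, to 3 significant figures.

r₁ = 6371 + 198.2 = 6569.2 km = 6.5692×10⁶ m.
r₂ = 6371 + 9892 = 16263 km = 1.6263×10⁷ m.
Transfer ellipse a_t = (r₁ + r₂)/2 = 1.142×10⁷ m.
At r₁: circular v_c1 = √(μ/r₁) = 7790 m/s; transfer-perigee v_p = √[μ(2/r₁ − 1/a_t)] = 9297 m/s.
At r₂: circular v_c2 = √(μ/r₂) = 4951 m/s; transfer-apogee v_a = √[μ(2/r₂ − 1/a_t)] = 3755 m/s.
Δv₂ = v_c2 − v_a = 1195 m/s.
= 1.195 km/s.

Δv ≈ 1.20 km/s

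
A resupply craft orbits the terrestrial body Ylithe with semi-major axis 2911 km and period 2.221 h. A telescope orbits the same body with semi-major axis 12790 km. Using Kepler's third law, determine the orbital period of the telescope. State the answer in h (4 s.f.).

T₂ ≈ 20.45 h

Kepler's third law: T² ∝ a³, so T₂ = T₁ (a₂/a₁)^(3/2).
a₂/a₁ = 4.394, (a₂/a₁)^(3/2) = 9.210.
T₂ = 2.221 × 9.210 = 20.45 h.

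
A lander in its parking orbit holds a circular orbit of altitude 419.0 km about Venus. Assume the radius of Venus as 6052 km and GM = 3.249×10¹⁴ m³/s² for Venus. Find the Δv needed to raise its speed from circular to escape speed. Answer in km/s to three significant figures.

Δv ≈ 2.94 km/s

r = 6052 + 419.0 = 6471.0 km = 6.4710×10⁶ m.
Circular speed v_c = √(μ/r) = 7086 m/s.
Escape speed v_esc = √(2μ/r) = √2 × v_c = 10020 m/s.
Δv = v_esc − v_c = 2935 m/s = 2.935 km/s.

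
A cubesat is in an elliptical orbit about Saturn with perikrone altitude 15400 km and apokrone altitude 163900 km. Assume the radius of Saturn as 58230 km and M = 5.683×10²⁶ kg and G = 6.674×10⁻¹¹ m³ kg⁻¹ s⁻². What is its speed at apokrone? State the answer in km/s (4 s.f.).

μ = GM = 6.674×10⁻¹¹ × 5.683×10²⁶ = 3.793×10¹⁶ m³/s².
r_p = 58230 + 15400 = 73630 km = 7.3630×10⁷ m.
r_a = 58230 + 163900 = 222130 km = 2.2213×10⁸ m.
Semi-major axis a = (r_p + r_a)/2 = 1.4788×10⁵ km = 1.479×10⁸ m.
Vis-viva: v² = μ(2/r − 1/a) = 3.793×10¹⁶ × (9.004×10⁻⁹ − 6.762×10⁻⁹) = 8.502×10⁷ m²/s².
v = 9220 m/s = 9.220 km/s.

v ≈ 9.220 km/s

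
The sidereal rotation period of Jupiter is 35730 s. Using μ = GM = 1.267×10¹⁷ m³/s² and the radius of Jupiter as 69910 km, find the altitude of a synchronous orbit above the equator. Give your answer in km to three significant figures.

h_sync ≈ 90100 km

A synchronous orbit has period T, so by Kepler's third law a = (μT²/4π²)^(1/3).
μT²/4π² = 1.267×10¹⁷ × (3.573×10⁴)² / 39.48 = 4.097×10²⁴ m³.
a = 1.600×10⁸ m = 1.6002×10⁵ km.
Altitude h = a − R = 1.6002×10⁵ − 69910 = 90105 km.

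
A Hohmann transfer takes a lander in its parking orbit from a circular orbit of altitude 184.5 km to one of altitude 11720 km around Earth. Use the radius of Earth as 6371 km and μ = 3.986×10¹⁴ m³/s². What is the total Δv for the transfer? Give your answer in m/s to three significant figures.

r₁ = 6371 + 184.5 = 6555.5 km = 6.5555×10⁶ m.
r₂ = 6371 + 11720 = 18091 km = 1.8091×10⁷ m.
Transfer ellipse a_t = (r₁ + r₂)/2 = 1.232×10⁷ m.
At r₁: circular v_c1 = √(μ/r₁) = 7798 m/s; transfer-perigee v_p = √[μ(2/r₁ − 1/a_t)] = 9448 m/s.
Δv₁ = v_p − v_c1 = 1650 m/s.
At r₂: circular v_c2 = √(μ/r₂) = 4694 m/s; transfer-apogee v_a = √[μ(2/r₂ − 1/a_t)] = 3424 m/s.
Δv₂ = v_c2 − v_a = 1270 m/s.
Total Δv = Δv₁ + Δv₂ = 2921 m/s.

Δv_total ≈ 2920 m/s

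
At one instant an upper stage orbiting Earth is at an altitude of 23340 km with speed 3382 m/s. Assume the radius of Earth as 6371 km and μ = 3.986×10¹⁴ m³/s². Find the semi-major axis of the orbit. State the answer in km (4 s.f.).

r = 6371 + 23340 = 29711 km = 2.971×10⁷ m.
Specific orbital energy ε = v²/2 − μ/r = (3382)²/2 − 3.986×10¹⁴/2.971×10⁷ = -7.697×10⁶ J/kg.
Since ε = −μ/(2a), a = −μ/(2ε) = 2.589×10⁷ m = 25893 km.

a ≈ 25890 km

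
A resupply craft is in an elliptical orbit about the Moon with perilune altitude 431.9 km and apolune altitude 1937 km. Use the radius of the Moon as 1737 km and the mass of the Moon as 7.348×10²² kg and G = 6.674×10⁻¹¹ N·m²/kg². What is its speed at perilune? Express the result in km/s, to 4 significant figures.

v ≈ 1.686 km/s

μ = GM = 6.674×10⁻¹¹ × 7.348×10²² = 4.904×10¹² m³/s².
r_p = 1737 + 431.9 = 2168.9 km = 2.1689×10⁶ m.
r_a = 1737 + 1937 = 3674.0 km = 3.6740×10⁶ m.
Semi-major axis a = (r_p + r_a)/2 = 2921.4 km = 2.921×10⁶ m.
Vis-viva: v² = μ(2/r − 1/a) = 4.904×10¹² × (9.221×10⁻⁷ − 3.423×10⁻⁷) = 2.844×10⁶ m²/s².
v = 1686 m/s = 1.686 km/s.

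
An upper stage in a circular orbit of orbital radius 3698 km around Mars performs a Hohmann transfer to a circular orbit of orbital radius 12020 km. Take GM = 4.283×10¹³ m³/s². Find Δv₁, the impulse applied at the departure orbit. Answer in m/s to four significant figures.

Δv ≈ 805.6 m/s

r₁ = 3698 km = 3.698×10⁶ m.
r₂ = 12020 km = 1.202×10⁷ m.
Transfer ellipse a_t = (r₁ + r₂)/2 = 7.859×10⁶ m.
At r₁: circular v_c1 = √(μ/r₁) = 3403 m/s; transfer-periapsis v_p = √[μ(2/r₁ − 1/a_t)] = 4209 m/s.
Δv₁ = v_p − v_c1 = 805.6 m/s.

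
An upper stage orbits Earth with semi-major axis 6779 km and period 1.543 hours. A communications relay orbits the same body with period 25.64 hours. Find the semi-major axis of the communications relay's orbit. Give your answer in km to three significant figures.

a₂ ≈ 44100 km

Kepler's third law: a³ ∝ T², so a₂ = a₁ (T₂/T₁)^(2/3).
T₂/T₁ = 16.62, (T₂/T₁)^(2/3) = 6.512.
a₂ = 6779 × 6.512 = 44140 km.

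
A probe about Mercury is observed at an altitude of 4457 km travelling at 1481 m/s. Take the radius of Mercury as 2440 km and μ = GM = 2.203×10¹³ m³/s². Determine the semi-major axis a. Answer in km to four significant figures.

r = 2440 + 4457 = 6897.0 km = 6.897×10⁶ m.
Specific orbital energy ε = v²/2 − μ/r = (1481)²/2 − 2.203×10¹³/6.897×10⁶ = -2.097×10⁶ J/kg.
Since ε = −μ/(2a), a = −μ/(2ε) = 5.252×10⁶ m = 5251.6 km.

a ≈ 5252 km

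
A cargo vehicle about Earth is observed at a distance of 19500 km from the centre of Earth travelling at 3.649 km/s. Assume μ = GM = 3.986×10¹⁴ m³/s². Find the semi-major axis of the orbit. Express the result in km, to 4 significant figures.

a ≈ 14460 km

r = 1.950×10⁷ m.
Specific orbital energy ε = v²/2 − μ/r = (3649)²/2 − 3.986×10¹⁴/1.950×10⁷ = -1.378×10⁷ J/kg.
Since ε = −μ/(2a), a = −μ/(2ε) = 1.446×10⁷ m = 14459 km.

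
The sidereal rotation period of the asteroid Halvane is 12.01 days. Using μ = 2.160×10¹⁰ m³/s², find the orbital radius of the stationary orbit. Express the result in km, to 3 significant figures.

T = 12.01 days = 1.038×10⁶ s.
A synchronous orbit has period T, so by Kepler's third law a = (μT²/4π²)^(1/3).
μT²/4π² = 2.160×10¹⁰ × (1.038×10⁶)² / 39.48 = 5.891×10²⁰ m³.
a = 8.383×10⁶ m = 8383.1 km.

r_sync ≈ 8380 km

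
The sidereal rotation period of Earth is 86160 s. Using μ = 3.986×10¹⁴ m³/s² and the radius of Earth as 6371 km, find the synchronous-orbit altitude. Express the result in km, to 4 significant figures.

A synchronous orbit has period T, so by Kepler's third law a = (μT²/4π²)^(1/3).
μT²/4π² = 3.986×10¹⁴ × (8.616×10⁴)² / 39.48 = 7.495×10²² m³.
a = 4.216×10⁷ m = 42163 km.
Altitude h = a − R = 42163 − 6371 = 35792 km.

h_sync ≈ 35790 km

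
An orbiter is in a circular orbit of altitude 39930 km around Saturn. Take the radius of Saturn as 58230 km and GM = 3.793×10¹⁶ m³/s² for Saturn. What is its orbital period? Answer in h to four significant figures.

r = 58230 + 39930 = 98160 km = 9.8160×10⁷ m.
Kepler's third law: T = 2π√(r³/μ) = 2π√((9.816×10⁷)³ / 3.793×10¹⁶).
r³/μ = 2.494×10⁷ s², so T = 2π × 4.994×10³ = 3.138×10⁴ s.
Converting: 3.138×10⁴ s ÷ 3600 = 8.715 h.

T ≈ 8.715 h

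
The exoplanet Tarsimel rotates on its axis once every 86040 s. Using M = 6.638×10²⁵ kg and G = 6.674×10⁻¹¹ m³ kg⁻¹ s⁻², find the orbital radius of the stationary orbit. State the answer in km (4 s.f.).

μ = GM = 6.674×10⁻¹¹ × 6.638×10²⁵ = 4.430×10¹⁵ m³/s².
A synchronous orbit has period T, so by Kepler's third law a = (μT²/4π²)^(1/3).
μT²/4π² = 4.430×10¹⁵ × (8.604×10⁴)² / 39.48 = 8.307×10²³ m³.
a = 9.401×10⁷ m = 94006 km.

r_sync ≈ 94010 km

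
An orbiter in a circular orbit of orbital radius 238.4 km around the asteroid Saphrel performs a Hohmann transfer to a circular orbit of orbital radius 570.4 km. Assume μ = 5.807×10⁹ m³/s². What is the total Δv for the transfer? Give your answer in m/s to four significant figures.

r₁ = 238.4 km = 2.384×10⁵ m.
r₂ = 570.4 km = 5.704×10⁵ m.
Transfer ellipse a_t = (r₁ + r₂)/2 = 4.044×10⁵ m.
At r₁: circular v_c1 = √(μ/r₁) = 156.1 m/s; transfer-periapsis v_p = √[μ(2/r₁ − 1/a_t)] = 185.4 m/s.
Δv₁ = v_p − v_c1 = 29.28 m/s.
At r₂: circular v_c2 = √(μ/r₂) = 100.9 m/s; transfer-apoapsis v_a = √[μ(2/r₂ − 1/a_t)] = 77.47 m/s.
Δv₂ = v_c2 − v_a = 23.43 m/s.
Total Δv = Δv₁ + Δv₂ = 52.71 m/s.

Δv_total ≈ 52.71 m/s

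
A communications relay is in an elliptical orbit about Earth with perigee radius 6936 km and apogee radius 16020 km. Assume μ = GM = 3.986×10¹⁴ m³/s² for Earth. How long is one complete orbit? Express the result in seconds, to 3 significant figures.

T ≈ 12200 seconds

Semi-major axis a = (r_p + r_a)/2 = (6936.0 + 16020)/2 = 11478 km = 1.148×10⁷ m.
By Kepler's third law T = 2π√(a³/μ) = 2π × 1.948×10³ = 1.224×10⁴ s.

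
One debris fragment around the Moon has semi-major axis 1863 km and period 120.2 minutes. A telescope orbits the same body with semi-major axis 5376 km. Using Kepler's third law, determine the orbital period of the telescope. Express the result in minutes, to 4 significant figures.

Kepler's third law: T² ∝ a³, so T₂ = T₁ (a₂/a₁)^(3/2).
a₂/a₁ = 2.886, (a₂/a₁)^(3/2) = 4.902.
T₂ = 120.2 × 4.902 = 589.2 minutes.

T₂ ≈ 589.2 minutes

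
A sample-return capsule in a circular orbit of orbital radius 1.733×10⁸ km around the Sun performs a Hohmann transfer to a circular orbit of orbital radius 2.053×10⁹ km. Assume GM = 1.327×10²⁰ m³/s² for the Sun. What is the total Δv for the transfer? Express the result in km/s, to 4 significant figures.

Δv_total ≈ 14.78 km/s

r₁ = 1.733×10⁸ km = 1.733×10¹¹ m.
r₂ = 2.053×10⁹ km = 2.053×10¹² m.
Transfer ellipse a_t = (r₁ + r₂)/2 = 1.113×10¹² m.
At r₁: circular v_c1 = √(μ/r₁) = 27670 m/s; transfer-perihelion v_p = √[μ(2/r₁ − 1/a_t)] = 37580 m/s.
Δv₁ = v_p − v_c1 = 9908 m/s.
At r₂: circular v_c2 = √(μ/r₂) = 8040 m/s; transfer-aphelion v_a = √[μ(2/r₂ − 1/a_t)] = 3172 m/s.
Δv₂ = v_c2 − v_a = 4868 m/s.
Total Δv = Δv₁ + Δv₂ = 14780 m/s = 14.78 km/s.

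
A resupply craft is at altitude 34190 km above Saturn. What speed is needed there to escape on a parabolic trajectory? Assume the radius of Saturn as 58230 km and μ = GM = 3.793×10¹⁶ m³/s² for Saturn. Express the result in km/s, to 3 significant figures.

v_esc ≈ 28.6 km/s

r = 58230 + 34190 = 92420 km = 9.2420×10⁷ m.
Escape speed v_esc = √(2μ/r) = √(2 × 3.793×10¹⁶ / 9.242×10⁷) = √(8.208×10⁸) = 28650 m/s.
= 28.65 km/s.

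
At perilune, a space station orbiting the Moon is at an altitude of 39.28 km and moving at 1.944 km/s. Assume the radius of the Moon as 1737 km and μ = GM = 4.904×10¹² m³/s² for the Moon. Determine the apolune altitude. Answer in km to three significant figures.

apolune altitude ≈ 2120 km

r_p = 1737 + 39.28 = 1776.3 km = 1.776×10⁶ m.
Specific energy ε = v²/2 − μ/r = -8.713×10⁵ J/kg, so a = −μ/(2ε) = 2.814×10⁶ m.
The apsides satisfy r_p + r_a = 2a, so the apolune radius is 2a − r_p = 3.852×10⁶ m = 3852.4 km.
Apolune altitude = 3852.4 − 1737 = 2115.4 km.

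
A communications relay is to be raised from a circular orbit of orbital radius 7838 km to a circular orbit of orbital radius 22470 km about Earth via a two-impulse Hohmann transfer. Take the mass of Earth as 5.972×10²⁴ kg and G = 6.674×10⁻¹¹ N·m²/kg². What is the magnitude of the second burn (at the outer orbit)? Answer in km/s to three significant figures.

Δv ≈ 1.18 km/s

μ = GM = 6.674×10⁻¹¹ × 5.972×10²⁴ = 3.986×10¹⁴ m³/s².
r₁ = 7838 km = 7.838×10⁶ m.
r₂ = 22470 km = 2.247×10⁷ m.
Transfer ellipse a_t = (r₁ + r₂)/2 = 1.515×10⁷ m.
At r₁: circular v_c1 = √(μ/r₁) = 7131 m/s; transfer-perigee v_p = √[μ(2/r₁ − 1/a_t)] = 8683 m/s.
At r₂: circular v_c2 = √(μ/r₂) = 4212 m/s; transfer-apogee v_a = √[μ(2/r₂ − 1/a_t)] = 3029 m/s.
Δv₂ = v_c2 − v_a = 1183 m/s.
= 1.183 km/s.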